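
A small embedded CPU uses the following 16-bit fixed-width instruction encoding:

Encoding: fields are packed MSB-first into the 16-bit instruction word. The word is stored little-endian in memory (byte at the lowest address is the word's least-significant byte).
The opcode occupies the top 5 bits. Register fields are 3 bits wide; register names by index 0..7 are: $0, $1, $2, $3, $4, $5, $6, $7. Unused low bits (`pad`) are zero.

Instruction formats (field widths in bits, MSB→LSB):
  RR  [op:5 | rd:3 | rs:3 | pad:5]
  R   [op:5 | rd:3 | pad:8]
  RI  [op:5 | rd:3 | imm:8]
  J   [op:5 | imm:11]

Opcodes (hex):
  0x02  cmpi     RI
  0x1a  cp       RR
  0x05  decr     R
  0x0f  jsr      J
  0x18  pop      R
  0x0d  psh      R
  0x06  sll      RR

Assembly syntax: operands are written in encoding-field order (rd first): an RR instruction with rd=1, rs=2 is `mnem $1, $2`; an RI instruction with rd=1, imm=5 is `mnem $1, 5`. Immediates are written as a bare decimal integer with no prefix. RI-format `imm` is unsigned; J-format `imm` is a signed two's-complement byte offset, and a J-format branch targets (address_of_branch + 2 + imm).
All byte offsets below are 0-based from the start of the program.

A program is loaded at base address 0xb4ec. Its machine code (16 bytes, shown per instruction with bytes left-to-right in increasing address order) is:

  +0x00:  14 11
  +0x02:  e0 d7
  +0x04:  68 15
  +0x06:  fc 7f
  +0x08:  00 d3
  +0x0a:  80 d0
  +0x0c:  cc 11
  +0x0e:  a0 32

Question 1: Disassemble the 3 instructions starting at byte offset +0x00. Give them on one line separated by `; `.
[00] 14 11 → 0x1114
  opcode bits[15:11]=0x2: cmpi/RI
  rd: (w>>8)&0x7=0x1 → $1
  imm: (w>>0)&0xff=0x14 → 20
[02] e0 d7 → 0xd7e0
  opcode bits[15:11]=0x1a: cp/RR
  rd: (w>>8)&0x7=0x7 → $7
  rs: (w>>5)&0x7=0x7 → $7
[04] 68 15 → 0x1568
  opcode bits[15:11]=0x2: cmpi/RI
  rd: (w>>8)&0x7=0x5 → $5
  imm: (w>>0)&0xff=0x68 → 104

cmpi $1, 20; cp $7, $7; cmpi $5, 104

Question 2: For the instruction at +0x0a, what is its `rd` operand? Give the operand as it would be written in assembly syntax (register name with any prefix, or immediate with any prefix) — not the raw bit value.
off 0x0a: read 80 d0 as little → 0xd080
  op=0xd080>>11=0x1a ⇒ cp (RR)
  rd@[10:8]=0x0 ⇒ $0
  rs@[7:5]=0x4 ⇒ $4

$0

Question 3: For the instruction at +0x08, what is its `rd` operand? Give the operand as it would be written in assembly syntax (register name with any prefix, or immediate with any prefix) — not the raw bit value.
$3

[08] 00 d3 → 0xd300
  op=0xd300>>11=0x1a ⇒ cp (RR)
  [10:8] rd=3 = $3
  [7:5] rs=0 = $0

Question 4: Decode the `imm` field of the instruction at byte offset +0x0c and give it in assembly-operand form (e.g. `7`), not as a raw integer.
@+0c  little-endian(cc 11) = 0x11cc
  top 5b → 0x2 → cmpi [RI]
  rd: (w>>8)&0x7=0x1 → $1
  imm: (w>>0)&0xff=0xcc → 204

204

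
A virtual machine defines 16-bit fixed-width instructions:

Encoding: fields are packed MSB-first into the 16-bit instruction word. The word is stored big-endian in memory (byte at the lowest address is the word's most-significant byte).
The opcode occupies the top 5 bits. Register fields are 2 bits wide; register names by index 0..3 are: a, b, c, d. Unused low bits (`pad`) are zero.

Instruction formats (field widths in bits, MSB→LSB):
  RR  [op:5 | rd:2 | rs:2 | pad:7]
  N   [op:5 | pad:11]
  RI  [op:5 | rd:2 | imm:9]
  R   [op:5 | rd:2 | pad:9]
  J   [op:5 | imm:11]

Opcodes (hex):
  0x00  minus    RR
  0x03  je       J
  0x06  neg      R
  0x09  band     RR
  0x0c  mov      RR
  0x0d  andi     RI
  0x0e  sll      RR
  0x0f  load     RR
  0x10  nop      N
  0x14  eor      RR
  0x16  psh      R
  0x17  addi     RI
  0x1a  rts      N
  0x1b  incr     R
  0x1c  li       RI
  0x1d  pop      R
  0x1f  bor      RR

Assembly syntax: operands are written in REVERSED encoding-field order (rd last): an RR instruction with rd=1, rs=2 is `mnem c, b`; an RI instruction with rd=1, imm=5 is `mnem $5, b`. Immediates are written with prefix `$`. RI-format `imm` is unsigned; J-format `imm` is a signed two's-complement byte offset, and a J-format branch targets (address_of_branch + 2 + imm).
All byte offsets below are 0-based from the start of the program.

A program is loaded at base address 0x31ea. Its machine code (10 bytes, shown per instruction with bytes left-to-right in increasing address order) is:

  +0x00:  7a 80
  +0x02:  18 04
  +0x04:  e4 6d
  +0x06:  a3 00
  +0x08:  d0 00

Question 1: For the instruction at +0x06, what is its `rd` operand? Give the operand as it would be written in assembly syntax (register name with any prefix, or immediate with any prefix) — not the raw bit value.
off 0x06: read a3 00 as big → 0xa300
  top 5b → 0x14 → eor [RR]
  rd: (w>>9)&0x3=0x1 → b
  rs: (w>>7)&0x3=0x2 → c

b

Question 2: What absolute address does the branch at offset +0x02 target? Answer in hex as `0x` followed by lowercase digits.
[02] 18 04 → 0x1804
  opcode bits[15:11]=0x3: je/J
  imm@[10:0]=0x4 ⇒ $4
  target = base 0x31ea + off 0x02 + 2 + imm 4 = 0x31f2

0x31f2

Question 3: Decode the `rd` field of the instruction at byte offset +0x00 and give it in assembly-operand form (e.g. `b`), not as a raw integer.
b

[00] 7a 80 → 0x7a80
  top 5b → 0xf → load [RR]
  [10:9] rd=1 = b
  [8:7] rs=1 = b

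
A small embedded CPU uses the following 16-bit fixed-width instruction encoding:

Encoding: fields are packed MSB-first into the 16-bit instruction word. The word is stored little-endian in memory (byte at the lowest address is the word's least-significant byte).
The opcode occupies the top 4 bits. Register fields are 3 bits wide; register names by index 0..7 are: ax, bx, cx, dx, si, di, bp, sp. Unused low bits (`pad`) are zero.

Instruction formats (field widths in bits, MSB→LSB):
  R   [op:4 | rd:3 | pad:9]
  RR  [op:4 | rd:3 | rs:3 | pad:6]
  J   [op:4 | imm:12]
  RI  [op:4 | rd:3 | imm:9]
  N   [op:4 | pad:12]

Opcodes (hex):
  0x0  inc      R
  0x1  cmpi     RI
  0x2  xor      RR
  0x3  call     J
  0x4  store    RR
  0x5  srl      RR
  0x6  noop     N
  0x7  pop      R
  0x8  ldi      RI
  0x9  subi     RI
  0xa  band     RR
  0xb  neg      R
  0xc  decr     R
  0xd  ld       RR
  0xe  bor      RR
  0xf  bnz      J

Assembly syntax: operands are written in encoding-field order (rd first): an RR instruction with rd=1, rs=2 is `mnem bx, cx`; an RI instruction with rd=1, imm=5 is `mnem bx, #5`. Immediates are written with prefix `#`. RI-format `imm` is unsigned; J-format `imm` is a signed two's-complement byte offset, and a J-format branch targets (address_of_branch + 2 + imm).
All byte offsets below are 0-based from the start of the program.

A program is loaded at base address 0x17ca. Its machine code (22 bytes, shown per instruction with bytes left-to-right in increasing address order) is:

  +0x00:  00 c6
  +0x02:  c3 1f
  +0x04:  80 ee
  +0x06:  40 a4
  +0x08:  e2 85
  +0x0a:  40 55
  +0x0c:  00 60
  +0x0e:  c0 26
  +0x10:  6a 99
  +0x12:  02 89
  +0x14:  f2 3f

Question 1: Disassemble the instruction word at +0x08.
@+08  little-endian(e2 85) = 0x85e2
  opcode bits[15:12]=0x8: ldi/RI
  rd: (w>>9)&0x7=0x2 → cx
  imm: (w>>0)&0x1ff=0x1e2 → #482

ldi cx, #482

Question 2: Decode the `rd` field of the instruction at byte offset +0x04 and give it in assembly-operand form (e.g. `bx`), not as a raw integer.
off 0x04: read 80 ee as little → 0xee80
  opcode bits[15:12]=0xe: bor/RR
  rd: (w>>9)&0x7=0x7 → sp
  rs: (w>>6)&0x7=0x2 → cx

sp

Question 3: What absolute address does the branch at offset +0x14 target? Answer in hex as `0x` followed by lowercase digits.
off 0x14: read f2 3f as little → 0x3ff2
  op=0x3ff2>>12=0x3 ⇒ call (J)
  [11:0] imm=4082 (s12→-14) = #-14
  target = base 0x17ca + off 0x14 + 2 + imm -14 = 0x17d2

0x17d2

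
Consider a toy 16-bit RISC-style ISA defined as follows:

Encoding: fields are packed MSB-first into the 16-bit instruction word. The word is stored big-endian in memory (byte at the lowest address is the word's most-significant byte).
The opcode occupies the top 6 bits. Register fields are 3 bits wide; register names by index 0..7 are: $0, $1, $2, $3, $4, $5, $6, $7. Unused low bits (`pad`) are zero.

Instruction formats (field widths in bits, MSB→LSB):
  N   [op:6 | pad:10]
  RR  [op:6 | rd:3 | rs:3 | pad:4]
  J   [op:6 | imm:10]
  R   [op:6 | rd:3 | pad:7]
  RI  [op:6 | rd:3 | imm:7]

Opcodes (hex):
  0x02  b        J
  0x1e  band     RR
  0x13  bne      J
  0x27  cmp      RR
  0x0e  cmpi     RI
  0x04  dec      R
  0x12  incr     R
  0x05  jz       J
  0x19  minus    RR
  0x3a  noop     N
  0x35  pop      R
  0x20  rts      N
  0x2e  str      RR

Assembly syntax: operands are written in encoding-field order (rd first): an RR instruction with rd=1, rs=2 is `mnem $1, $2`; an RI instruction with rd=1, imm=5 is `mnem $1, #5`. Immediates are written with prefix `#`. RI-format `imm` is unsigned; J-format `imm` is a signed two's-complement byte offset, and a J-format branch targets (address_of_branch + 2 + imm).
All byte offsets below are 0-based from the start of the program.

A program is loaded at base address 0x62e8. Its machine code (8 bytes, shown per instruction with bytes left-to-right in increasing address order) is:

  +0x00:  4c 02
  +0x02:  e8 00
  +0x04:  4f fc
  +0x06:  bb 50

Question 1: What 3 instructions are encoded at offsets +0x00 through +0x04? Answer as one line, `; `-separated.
bne #2; noop; bne #-4

[00] 4c 02 → 0x4c02
  op=0x4c02>>10=0x13 ⇒ bne (J)
  imm: (w>>0)&0x3ff=0x2 → #2
[02] e8 00 → 0xe800
  op=0xe800>>10=0x3a ⇒ noop (N)
[04] 4f fc → 0x4ffc
  op=0x4ffc>>10=0x13 ⇒ bne (J)
  imm: (w>>0)&0x3ff=0x3fc (s10→-4) → #-4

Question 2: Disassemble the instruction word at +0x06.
str $6, $5

@+06  big-endian(bb 50) = 0xbb50
  opcode bits[15:10]=0x2e: str/RR
  rd: (w>>7)&0x7=0x6 → $6
  rs: (w>>4)&0x7=0x5 → $5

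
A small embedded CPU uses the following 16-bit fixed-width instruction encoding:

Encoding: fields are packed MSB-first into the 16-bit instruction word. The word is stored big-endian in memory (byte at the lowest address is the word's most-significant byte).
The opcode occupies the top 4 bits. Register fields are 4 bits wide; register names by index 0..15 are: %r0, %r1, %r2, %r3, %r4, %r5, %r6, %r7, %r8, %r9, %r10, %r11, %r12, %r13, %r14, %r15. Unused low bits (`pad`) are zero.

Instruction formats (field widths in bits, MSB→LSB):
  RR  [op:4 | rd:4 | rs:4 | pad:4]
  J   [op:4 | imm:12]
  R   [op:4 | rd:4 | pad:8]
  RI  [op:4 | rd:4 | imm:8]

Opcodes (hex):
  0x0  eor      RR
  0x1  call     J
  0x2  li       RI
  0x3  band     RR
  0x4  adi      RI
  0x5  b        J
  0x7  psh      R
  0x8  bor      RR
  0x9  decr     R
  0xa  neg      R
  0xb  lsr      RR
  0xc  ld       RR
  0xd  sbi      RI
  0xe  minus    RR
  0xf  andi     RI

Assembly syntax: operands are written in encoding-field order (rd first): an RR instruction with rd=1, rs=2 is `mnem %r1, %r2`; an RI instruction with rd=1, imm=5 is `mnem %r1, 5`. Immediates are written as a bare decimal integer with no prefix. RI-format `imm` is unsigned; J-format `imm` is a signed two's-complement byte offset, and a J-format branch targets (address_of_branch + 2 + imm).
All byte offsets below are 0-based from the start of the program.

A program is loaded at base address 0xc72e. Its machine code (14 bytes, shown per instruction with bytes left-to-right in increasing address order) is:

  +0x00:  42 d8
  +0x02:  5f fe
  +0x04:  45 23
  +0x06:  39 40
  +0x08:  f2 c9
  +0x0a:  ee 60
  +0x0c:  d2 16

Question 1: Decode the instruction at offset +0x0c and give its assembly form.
@+0c  big-endian(d2 16) = 0xd216
  op=0xd216>>12=0xd ⇒ sbi (RI)
  rd@[11:8]=0x2 ⇒ %r2
  imm@[7:0]=0x16 ⇒ 22

sbi %r2, 22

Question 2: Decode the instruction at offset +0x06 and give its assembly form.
[06] 39 40 → 0x3940
  opcode bits[15:12]=0x3: band/RR
  rd@[11:8]=0x9 ⇒ %r9
  rs@[7:4]=0x4 ⇒ %r4

band %r9, %r4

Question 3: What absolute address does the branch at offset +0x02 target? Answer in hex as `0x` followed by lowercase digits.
@+02  big-endian(5f fe) = 0x5ffe
  op=0x5ffe>>12=0x5 ⇒ b (J)
  [11:0] imm=4094 (s12→-2) = -2
  target = base 0xc72e + off 0x02 + 2 + imm -2 = 0xc730

0xc730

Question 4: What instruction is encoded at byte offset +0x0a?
@+0a  big-endian(ee 60) = 0xee60
  op=0xee60>>12=0xe ⇒ minus (RR)
  [11:8] rd=14 = %r14
  [7:4] rs=6 = %r6

minus %r14, %r6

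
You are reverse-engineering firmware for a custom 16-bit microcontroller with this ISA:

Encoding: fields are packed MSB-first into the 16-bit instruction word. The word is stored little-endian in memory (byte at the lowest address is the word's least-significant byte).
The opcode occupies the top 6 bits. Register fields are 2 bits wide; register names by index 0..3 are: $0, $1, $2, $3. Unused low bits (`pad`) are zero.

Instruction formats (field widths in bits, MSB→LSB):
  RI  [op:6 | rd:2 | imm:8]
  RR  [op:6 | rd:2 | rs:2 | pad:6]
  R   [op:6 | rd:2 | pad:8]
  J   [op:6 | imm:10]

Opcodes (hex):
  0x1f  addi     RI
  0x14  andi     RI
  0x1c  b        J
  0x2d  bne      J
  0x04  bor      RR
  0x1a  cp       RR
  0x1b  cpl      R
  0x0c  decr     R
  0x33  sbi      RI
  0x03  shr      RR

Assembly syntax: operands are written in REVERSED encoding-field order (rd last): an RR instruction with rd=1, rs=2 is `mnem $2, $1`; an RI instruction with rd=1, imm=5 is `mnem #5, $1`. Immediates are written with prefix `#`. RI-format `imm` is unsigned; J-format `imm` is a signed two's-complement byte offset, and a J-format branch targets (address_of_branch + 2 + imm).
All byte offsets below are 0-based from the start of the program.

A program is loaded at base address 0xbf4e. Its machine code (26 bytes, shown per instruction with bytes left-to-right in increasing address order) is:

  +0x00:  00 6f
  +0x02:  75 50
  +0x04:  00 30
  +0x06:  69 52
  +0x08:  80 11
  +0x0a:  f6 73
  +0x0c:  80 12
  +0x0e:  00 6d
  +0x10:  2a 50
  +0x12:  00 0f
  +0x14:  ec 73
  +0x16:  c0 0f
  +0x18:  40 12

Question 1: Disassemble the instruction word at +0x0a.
+0x0a: f6 73 ⇒ word 0x73f6 (little)
  opcode bits[15:10]=0x1c: b/J
  imm: (w>>0)&0x3ff=0x3f6 (s10→-10) → #-10

b #-10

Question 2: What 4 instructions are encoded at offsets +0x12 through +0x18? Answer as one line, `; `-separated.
shr $0, $3; b #-20; shr $3, $3; bor $1, $2

off 0x12: read 00 0f as little → 0x0f00
  top 6b → 0x3 → shr [RR]
  rd@[9:8]=0x3 ⇒ $3
  rs@[7:6]=0x0 ⇒ $0
off 0x14: read ec 73 as little → 0x73ec
  top 6b → 0x1c → b [J]
  imm@[9:0]=0x3ec (s10→-20) ⇒ #-20
off 0x16: read c0 0f as little → 0x0fc0
  top 6b → 0x3 → shr [RR]
  rd@[9:8]=0x3 ⇒ $3
  rs@[7:6]=0x3 ⇒ $3
off 0x18: read 40 12 as little → 0x1240
  top 6b → 0x4 → bor [RR]
  rd@[9:8]=0x2 ⇒ $2
  rs@[7:6]=0x1 ⇒ $1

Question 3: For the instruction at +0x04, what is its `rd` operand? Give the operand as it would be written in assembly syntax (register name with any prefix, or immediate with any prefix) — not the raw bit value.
off 0x04: read 00 30 as little → 0x3000
  opcode bits[15:10]=0xc: decr/R
  rd@[9:8]=0x0 ⇒ $0

$0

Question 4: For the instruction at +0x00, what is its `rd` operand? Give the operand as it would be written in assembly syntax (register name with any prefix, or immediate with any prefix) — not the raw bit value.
off 0x00: read 00 6f as little → 0x6f00
  top 6b → 0x1b → cpl [R]
  [9:8] rd=3 = $3

$3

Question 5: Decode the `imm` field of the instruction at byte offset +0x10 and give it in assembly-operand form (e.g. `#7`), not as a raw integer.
#42

off 0x10: read 2a 50 as little → 0x502a
  op=0x502a>>10=0x14 ⇒ andi (RI)
  [9:8] rd=0 = $0
  [7:0] imm=42 = #42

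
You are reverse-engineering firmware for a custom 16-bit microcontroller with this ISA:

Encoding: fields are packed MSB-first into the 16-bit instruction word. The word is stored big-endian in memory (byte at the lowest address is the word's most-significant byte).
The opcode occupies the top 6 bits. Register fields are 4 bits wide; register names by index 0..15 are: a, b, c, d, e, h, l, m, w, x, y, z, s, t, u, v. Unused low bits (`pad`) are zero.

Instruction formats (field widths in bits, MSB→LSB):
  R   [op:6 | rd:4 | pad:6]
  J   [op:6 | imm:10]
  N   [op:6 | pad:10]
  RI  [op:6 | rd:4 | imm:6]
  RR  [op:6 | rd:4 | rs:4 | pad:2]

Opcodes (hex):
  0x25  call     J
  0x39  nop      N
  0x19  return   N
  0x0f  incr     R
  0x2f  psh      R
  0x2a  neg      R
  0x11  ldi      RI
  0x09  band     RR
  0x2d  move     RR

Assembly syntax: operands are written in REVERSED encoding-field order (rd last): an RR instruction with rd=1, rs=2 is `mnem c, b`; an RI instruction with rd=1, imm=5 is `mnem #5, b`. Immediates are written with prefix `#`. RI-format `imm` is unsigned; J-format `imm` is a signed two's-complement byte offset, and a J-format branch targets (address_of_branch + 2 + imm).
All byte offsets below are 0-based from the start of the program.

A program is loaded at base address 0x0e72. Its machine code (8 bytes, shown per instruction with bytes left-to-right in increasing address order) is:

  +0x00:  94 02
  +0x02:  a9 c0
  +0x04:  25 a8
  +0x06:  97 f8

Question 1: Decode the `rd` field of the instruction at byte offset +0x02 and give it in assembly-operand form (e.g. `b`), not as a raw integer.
+0x02: a9 c0 ⇒ word 0xa9c0 (big)
  opcode bits[15:10]=0x2a: neg/R
  rd: (w>>6)&0xf=0x7 → m

m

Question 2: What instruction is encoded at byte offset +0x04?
off 0x04: read 25 a8 as big → 0x25a8
  opcode bits[15:10]=0x9: band/RR
  rd@[9:6]=0x6 ⇒ l
  rs@[5:2]=0xa ⇒ y

band y, l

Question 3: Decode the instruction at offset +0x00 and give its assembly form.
call #2

off 0x00: read 94 02 as big → 0x9402
  top 6b → 0x25 → call [J]
  [9:0] imm=2 = #2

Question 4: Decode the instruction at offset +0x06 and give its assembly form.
[06] 97 f8 → 0x97f8
  op=0x97f8>>10=0x25 ⇒ call (J)
  imm@[9:0]=0x3f8 (s10→-8) ⇒ #-8

call #-8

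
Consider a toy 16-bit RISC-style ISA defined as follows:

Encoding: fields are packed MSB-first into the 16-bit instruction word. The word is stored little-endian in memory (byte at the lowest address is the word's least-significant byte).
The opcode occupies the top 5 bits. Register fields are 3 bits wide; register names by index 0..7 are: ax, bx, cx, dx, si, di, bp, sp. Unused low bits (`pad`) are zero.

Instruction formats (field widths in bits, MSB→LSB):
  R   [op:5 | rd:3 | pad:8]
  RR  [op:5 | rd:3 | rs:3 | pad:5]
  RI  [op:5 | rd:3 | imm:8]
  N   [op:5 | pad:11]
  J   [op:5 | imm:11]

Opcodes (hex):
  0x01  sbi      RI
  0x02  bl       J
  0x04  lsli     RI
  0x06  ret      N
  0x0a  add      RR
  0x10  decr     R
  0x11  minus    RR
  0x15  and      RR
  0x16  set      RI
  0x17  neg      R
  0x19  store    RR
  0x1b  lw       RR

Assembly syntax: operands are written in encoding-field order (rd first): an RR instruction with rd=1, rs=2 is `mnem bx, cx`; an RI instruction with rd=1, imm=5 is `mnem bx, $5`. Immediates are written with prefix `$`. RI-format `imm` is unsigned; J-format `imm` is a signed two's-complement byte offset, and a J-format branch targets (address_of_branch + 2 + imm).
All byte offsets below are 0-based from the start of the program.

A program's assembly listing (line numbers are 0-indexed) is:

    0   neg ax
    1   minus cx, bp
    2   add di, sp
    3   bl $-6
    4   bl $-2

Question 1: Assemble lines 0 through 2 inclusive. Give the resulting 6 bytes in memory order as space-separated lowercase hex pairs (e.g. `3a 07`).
line 0 (neg): pack op=0x17:5|rd=0:3|pad=0:8 = 0xb800; little→ 00 b8
line 1 (minus): pack op=0x11:5|rd=2:3|rs=6:3|pad=0:5 = 0x8ac0; little→ c0 8a
line 2 (add): pack op=0xa:5|rd=5:3|rs=7:3|pad=0:5 = 0x55e0; little→ e0 55

00 b8 c0 8a e0 55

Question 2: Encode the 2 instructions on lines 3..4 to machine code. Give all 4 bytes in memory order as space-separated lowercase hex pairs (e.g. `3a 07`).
fa 17 fe 17

line 3 (bl): pack op=0x2:5|imm=-6:11 = 0x17fa; little→ fa 17
line 4 (bl): pack op=0x2:5|imm=-2:11 = 0x17fe; little→ fe 17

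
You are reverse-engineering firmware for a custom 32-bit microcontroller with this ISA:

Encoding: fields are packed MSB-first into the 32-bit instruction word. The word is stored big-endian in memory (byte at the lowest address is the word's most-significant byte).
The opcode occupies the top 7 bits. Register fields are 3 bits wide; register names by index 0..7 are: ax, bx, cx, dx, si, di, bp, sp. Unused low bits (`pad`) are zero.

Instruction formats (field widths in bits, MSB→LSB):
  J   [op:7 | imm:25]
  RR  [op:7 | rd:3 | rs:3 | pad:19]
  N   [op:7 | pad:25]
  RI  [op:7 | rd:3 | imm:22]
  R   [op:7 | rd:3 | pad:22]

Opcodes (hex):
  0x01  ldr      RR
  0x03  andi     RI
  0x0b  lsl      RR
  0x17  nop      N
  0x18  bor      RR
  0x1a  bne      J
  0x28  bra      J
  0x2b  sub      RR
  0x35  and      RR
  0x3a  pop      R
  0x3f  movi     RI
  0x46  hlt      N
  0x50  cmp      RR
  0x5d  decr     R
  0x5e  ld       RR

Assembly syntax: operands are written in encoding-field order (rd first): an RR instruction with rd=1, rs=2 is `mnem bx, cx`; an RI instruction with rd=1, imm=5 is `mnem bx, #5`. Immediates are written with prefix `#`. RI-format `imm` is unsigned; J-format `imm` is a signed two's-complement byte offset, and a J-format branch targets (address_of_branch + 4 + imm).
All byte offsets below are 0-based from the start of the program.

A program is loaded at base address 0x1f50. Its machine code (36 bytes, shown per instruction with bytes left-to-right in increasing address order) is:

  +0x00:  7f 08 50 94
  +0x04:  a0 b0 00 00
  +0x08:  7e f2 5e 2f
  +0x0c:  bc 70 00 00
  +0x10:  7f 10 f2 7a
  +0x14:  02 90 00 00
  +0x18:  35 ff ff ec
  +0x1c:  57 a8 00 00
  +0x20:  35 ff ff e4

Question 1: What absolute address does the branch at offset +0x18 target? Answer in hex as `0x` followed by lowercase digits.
0x1f58

+0x18: 35 ff ff ec ⇒ word 0x35ffffec (big)
  top 7b → 0x1a → bne [J]
  imm@[24:0]=0x1ffffec (s25→-20) ⇒ #-20
  target = base 0x1f50 + off 0x18 + 4 + imm -20 = 0x1f58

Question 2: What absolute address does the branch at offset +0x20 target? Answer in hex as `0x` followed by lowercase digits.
0x1f58

off 0x20: read 35 ff ff e4 as big → 0x35ffffe4
  top 7b → 0x1a → bne [J]
  imm@[24:0]=0x1ffffe4 (s25→-28) ⇒ #-28
  target = base 0x1f50 + off 0x20 + 4 + imm -28 = 0x1f58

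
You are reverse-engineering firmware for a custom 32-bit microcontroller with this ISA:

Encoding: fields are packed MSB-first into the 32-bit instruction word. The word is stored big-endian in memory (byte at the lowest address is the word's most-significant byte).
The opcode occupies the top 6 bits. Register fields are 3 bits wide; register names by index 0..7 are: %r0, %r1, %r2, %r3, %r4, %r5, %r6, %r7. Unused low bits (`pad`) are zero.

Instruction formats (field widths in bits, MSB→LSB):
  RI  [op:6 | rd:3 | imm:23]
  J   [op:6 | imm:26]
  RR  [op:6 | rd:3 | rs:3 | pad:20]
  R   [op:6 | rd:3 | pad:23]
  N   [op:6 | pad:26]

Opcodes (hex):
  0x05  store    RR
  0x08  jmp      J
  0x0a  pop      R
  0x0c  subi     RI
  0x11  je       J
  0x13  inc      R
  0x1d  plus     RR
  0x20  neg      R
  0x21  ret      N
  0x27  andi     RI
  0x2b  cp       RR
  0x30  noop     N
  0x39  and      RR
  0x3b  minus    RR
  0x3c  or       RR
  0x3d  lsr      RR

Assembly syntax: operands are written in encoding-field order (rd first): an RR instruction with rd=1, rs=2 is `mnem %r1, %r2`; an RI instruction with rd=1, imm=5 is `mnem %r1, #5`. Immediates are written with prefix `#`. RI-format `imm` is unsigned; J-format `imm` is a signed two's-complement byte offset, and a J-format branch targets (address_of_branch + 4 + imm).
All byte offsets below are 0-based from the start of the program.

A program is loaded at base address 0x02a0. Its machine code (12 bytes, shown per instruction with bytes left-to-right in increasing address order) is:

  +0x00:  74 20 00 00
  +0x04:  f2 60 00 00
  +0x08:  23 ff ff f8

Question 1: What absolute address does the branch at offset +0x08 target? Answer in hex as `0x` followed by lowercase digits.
0x02a4

+0x08: 23 ff ff f8 ⇒ word 0x23fffff8 (big)
  opcode bits[31:26]=0x8: jmp/J
  imm: (w>>0)&0x3ffffff=0x3fffff8 (s26→-8) → #-8
  target = base 0x02a0 + off 0x08 + 4 + imm -8 = 0x02a4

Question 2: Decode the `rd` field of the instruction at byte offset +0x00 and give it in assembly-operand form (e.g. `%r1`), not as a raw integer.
+0x00: 74 20 00 00 ⇒ word 0x74200000 (big)
  opcode bits[31:26]=0x1d: plus/RR
  rd: (w>>23)&0x7=0x0 → %r0
  rs: (w>>20)&0x7=0x2 → %r2

%r0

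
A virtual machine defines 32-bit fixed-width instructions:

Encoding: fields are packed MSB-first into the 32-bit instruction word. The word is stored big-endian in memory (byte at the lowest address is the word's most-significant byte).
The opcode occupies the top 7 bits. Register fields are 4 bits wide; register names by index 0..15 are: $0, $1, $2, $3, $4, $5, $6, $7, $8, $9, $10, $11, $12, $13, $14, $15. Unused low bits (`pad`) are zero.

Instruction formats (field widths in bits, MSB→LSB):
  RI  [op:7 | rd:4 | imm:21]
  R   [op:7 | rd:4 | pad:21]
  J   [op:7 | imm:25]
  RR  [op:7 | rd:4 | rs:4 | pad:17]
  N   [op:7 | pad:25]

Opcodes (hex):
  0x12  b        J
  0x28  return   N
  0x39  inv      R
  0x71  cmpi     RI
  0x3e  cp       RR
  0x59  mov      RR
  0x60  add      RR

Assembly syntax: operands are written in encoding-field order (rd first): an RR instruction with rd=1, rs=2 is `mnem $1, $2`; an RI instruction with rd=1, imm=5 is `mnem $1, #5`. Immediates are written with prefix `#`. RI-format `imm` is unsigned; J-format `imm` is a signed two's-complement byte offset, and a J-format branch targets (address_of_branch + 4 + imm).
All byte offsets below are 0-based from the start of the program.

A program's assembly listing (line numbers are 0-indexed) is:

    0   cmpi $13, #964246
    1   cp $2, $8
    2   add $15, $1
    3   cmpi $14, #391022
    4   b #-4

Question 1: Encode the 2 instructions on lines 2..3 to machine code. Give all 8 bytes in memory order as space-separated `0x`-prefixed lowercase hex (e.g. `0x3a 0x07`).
2. add fields op=0x60:7|rd=15:4|rs=1:4|pad=0:17 → word c1e20000h → c1 e2 00 00
3. cmpi fields op=0x71:7|rd=14:4|imm=391022:21 → word e3c5f76eh → e3 c5 f7 6e

0xc1 0xe2 0x00 0x00 0xe3 0xc5 0xf7 0x6e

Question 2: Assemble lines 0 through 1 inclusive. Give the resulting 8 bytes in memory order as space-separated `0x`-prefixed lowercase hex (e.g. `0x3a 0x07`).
0xe3 0xae 0xb6 0x96 0x7c 0x50 0x00 0x00

L0: cmpi op=0x71:7|rd=13:4|imm=964246:21 ⇒ 0xe3aeb696 ⇒ big e3 ae b6 96
L1: cp op=0x3e:7|rd=2:4|rs=8:4|pad=0:17 ⇒ 0x7c500000 ⇒ big 7c 50 00 00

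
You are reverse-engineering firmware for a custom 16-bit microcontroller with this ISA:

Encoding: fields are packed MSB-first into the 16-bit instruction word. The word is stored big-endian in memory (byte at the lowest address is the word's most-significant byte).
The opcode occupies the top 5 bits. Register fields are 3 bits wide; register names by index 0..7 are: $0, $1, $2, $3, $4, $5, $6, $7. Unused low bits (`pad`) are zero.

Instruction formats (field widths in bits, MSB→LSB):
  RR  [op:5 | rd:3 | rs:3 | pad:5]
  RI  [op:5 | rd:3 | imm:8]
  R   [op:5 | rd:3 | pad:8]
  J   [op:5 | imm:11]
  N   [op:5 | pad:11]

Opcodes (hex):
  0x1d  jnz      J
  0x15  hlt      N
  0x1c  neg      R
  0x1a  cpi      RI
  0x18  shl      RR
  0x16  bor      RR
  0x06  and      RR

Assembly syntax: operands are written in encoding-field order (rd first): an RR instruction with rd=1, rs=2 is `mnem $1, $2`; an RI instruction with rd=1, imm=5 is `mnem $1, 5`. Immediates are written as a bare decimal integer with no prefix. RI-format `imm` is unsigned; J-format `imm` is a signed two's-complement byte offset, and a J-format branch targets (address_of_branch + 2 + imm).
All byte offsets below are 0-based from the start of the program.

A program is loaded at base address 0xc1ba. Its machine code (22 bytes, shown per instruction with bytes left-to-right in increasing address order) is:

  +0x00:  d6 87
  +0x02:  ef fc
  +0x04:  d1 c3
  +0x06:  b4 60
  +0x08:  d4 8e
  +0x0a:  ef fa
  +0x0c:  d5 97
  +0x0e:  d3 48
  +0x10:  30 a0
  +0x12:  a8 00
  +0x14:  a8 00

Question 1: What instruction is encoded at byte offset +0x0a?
jnz -6

off 0x0a: read ef fa as big → 0xeffa
  opcode bits[15:11]=0x1d: jnz/J
  imm: (w>>0)&0x7ff=0x7fa (s11→-6) → -6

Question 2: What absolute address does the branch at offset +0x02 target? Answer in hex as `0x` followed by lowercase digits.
@+02  big-endian(ef fc) = 0xeffc
  op=0xeffc>>11=0x1d ⇒ jnz (J)
  imm: (w>>0)&0x7ff=0x7fc (s11→-4) → -4
  target = base 0xc1ba + off 0x02 + 2 + imm -4 = 0xc1ba

0xc1ba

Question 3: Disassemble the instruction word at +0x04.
cpi $1, 195

+0x04: d1 c3 ⇒ word 0xd1c3 (big)
  top 5b → 0x1a → cpi [RI]
  [10:8] rd=1 = $1
  [7:0] imm=195 = 195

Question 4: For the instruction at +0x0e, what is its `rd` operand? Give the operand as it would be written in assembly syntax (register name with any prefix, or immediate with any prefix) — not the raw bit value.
$3

+0x0e: d3 48 ⇒ word 0xd348 (big)
  top 5b → 0x1a → cpi [RI]
  rd@[10:8]=0x3 ⇒ $3
  imm@[7:0]=0x48 ⇒ 72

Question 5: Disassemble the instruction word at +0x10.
and $0, $5

+0x10: 30 a0 ⇒ word 0x30a0 (big)
  top 5b → 0x6 → and [RR]
  [10:8] rd=0 = $0
  [7:5] rs=5 = $5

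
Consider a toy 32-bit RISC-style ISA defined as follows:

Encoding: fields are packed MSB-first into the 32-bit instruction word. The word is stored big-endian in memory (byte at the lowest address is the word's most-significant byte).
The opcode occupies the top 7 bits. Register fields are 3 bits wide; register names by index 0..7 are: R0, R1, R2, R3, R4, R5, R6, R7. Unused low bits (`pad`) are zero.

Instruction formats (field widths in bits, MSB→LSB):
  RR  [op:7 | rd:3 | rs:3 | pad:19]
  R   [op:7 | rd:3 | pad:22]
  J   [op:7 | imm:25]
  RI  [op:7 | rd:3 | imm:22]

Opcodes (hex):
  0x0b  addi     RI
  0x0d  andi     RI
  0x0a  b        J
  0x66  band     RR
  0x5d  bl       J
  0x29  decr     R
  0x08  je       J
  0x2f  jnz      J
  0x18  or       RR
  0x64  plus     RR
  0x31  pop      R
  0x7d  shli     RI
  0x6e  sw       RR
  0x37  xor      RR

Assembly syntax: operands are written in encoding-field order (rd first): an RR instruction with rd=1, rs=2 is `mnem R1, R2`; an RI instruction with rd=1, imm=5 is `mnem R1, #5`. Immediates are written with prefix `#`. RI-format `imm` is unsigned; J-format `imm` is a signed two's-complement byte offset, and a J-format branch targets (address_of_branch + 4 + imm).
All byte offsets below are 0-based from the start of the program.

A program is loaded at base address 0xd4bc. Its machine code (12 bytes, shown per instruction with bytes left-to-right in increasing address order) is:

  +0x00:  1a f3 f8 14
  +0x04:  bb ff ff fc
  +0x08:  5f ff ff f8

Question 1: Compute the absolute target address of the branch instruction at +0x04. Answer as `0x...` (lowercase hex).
0xd4c0

[04] bb ff ff fc → 0xbbfffffc
  op=0xbbfffffc>>25=0x5d ⇒ bl (J)
  [24:0] imm=33554428 (s25→-4) = #-4
  target = base 0xd4bc + off 0x04 + 4 + imm -4 = 0xd4c0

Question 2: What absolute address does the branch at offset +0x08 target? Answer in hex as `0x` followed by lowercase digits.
+0x08: 5f ff ff f8 ⇒ word 0x5ffffff8 (big)
  top 7b → 0x2f → jnz [J]
  [24:0] imm=33554424 (s25→-8) = #-8
  target = base 0xd4bc + off 0x08 + 4 + imm -8 = 0xd4c0

0xd4c0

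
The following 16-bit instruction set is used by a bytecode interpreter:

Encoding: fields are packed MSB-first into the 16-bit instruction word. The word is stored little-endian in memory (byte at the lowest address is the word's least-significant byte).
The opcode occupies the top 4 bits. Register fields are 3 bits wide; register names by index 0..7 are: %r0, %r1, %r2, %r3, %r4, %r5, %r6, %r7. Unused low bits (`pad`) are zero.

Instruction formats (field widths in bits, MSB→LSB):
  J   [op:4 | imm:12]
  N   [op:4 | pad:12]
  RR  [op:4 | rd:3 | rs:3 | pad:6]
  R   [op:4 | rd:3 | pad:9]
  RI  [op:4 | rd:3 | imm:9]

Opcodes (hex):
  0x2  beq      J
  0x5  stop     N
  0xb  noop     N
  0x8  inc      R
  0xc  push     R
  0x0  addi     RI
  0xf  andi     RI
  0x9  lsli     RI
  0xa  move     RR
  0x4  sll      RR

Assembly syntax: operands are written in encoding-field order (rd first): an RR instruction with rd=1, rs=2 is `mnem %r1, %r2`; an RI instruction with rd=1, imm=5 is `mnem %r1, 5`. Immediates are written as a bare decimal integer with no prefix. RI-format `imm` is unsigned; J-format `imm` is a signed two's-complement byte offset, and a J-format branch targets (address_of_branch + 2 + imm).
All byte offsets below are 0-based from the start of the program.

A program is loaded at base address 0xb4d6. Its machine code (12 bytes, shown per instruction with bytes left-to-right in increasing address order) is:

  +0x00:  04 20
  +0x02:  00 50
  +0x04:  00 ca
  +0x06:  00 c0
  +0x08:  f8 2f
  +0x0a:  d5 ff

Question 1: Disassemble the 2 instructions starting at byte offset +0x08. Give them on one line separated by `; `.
beq -8; andi %r7, 469

+0x08: f8 2f ⇒ word 0x2ff8 (little)
  opcode bits[15:12]=0x2: beq/J
  [11:0] imm=4088 (s12→-8) = -8
+0x0a: d5 ff ⇒ word 0xffd5 (little)
  opcode bits[15:12]=0xf: andi/RI
  [11:9] rd=7 = %r7
  [8:0] imm=469 = 469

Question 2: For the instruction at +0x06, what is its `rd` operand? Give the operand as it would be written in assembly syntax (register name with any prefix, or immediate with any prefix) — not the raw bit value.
off 0x06: read 00 c0 as little → 0xc000
  op=0xc000>>12=0xc ⇒ push (R)
  rd: (w>>9)&0x7=0x0 → %r0

%r0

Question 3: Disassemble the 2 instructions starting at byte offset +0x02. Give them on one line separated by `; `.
stop; push %r5

+0x02: 00 50 ⇒ word 0x5000 (little)
  opcode bits[15:12]=0x5: stop/N
+0x04: 00 ca ⇒ word 0xca00 (little)
  opcode bits[15:12]=0xc: push/R
  [11:9] rd=5 = %r5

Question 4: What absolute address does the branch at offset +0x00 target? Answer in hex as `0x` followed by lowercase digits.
+0x00: 04 20 ⇒ word 0x2004 (little)
  opcode bits[15:12]=0x2: beq/J
  imm: (w>>0)&0xfff=0x4 → 4
  target = base 0xb4d6 + off 0x00 + 2 + imm 4 = 0xb4dc

0xb4dc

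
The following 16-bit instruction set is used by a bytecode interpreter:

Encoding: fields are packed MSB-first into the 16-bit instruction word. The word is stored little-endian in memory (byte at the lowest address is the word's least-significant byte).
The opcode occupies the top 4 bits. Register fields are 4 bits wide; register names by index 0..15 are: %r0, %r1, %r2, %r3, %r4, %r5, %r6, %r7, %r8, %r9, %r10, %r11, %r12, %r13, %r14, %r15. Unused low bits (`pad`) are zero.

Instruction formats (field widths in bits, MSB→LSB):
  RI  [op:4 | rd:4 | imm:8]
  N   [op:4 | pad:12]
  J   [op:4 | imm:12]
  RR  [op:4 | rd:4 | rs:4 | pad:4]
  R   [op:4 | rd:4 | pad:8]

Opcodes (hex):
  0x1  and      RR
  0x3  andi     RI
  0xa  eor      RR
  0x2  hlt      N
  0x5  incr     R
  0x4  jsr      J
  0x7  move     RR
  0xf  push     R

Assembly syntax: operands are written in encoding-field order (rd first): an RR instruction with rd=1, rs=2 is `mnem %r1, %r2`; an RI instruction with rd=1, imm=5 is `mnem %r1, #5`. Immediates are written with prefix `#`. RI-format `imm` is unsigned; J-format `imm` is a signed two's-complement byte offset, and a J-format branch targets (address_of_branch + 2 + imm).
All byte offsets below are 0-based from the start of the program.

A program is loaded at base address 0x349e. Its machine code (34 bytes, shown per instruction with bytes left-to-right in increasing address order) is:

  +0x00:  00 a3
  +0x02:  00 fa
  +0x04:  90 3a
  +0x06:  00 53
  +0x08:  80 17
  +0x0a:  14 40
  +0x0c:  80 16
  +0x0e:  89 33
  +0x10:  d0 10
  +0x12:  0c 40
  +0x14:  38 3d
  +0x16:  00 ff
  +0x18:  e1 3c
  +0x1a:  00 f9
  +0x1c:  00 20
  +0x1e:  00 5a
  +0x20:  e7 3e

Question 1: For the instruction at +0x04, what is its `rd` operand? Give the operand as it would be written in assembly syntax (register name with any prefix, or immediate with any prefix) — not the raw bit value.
off 0x04: read 90 3a as little → 0x3a90
  op=0x3a90>>12=0x3 ⇒ andi (RI)
  rd@[11:8]=0xa ⇒ %r10
  imm@[7:0]=0x90 ⇒ #144

%r10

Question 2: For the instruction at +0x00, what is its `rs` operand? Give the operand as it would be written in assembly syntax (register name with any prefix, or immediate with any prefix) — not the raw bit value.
[00] 00 a3 → 0xa300
  top 4b → 0xa → eor [RR]
  [11:8] rd=3 = %r3
  [7:4] rs=0 = %r0

%r0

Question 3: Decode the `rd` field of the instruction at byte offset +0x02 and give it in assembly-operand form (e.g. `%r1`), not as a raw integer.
%r10

@+02  little-endian(00 fa) = 0xfa00
  op=0xfa00>>12=0xf ⇒ push (R)
  rd: (w>>8)&0xf=0xa → %r10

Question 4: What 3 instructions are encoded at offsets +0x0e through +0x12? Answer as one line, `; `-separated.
andi %r3, #137; and %r0, %r13; jsr #12

@+0e  little-endian(89 33) = 0x3389
  opcode bits[15:12]=0x3: andi/RI
  rd@[11:8]=0x3 ⇒ %r3
  imm@[7:0]=0x89 ⇒ #137
@+10  little-endian(d0 10) = 0x10d0
  opcode bits[15:12]=0x1: and/RR
  rd@[11:8]=0x0 ⇒ %r0
  rs@[7:4]=0xd ⇒ %r13
@+12  little-endian(0c 40) = 0x400c
  opcode bits[15:12]=0x4: jsr/J
  imm@[11:0]=0xc ⇒ #12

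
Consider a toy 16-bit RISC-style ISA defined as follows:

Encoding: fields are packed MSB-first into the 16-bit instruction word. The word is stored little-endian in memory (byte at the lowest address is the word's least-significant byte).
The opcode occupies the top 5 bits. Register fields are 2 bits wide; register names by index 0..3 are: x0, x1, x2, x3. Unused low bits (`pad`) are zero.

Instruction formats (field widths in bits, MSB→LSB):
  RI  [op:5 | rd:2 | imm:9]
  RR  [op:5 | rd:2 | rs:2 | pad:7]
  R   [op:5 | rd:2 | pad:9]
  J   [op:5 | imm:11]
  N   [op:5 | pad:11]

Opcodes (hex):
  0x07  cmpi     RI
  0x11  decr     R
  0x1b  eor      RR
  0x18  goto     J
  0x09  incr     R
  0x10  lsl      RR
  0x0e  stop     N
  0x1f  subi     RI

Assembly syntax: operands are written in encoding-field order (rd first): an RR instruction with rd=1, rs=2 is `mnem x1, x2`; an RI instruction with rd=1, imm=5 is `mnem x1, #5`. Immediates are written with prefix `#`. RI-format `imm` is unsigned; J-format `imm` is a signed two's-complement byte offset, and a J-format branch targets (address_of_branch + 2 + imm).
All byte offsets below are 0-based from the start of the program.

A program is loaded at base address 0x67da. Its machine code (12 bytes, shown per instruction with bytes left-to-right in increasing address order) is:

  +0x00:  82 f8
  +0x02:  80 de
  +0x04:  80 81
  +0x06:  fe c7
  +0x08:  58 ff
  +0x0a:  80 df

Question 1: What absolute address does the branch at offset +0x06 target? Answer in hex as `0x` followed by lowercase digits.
@+06  little-endian(fe c7) = 0xc7fe
  top 5b → 0x18 → goto [J]
  imm@[10:0]=0x7fe (s11→-2) ⇒ #-2
  target = base 0x67da + off 0x06 + 2 + imm -2 = 0x67e0

0x67e0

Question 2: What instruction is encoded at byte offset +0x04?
+0x04: 80 81 ⇒ word 0x8180 (little)
  top 5b → 0x10 → lsl [RR]
  rd: (w>>9)&0x3=0x0 → x0
  rs: (w>>7)&0x3=0x3 → x3

lsl x0, x3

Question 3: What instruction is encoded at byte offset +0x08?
subi x3, #344

off 0x08: read 58 ff as little → 0xff58
  opcode bits[15:11]=0x1f: subi/RI
  rd@[10:9]=0x3 ⇒ x3
  imm@[8:0]=0x158 ⇒ #344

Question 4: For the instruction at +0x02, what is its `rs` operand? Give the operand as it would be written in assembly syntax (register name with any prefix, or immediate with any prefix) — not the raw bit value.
x1

off 0x02: read 80 de as little → 0xde80
  top 5b → 0x1b → eor [RR]
  rd: (w>>9)&0x3=0x3 → x3
  rs: (w>>7)&0x3=0x1 → x1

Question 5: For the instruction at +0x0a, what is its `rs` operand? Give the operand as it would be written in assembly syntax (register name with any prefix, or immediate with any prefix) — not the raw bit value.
+0x0a: 80 df ⇒ word 0xdf80 (little)
  op=0xdf80>>11=0x1b ⇒ eor (RR)
  [10:9] rd=3 = x3
  [8:7] rs=3 = x3

x3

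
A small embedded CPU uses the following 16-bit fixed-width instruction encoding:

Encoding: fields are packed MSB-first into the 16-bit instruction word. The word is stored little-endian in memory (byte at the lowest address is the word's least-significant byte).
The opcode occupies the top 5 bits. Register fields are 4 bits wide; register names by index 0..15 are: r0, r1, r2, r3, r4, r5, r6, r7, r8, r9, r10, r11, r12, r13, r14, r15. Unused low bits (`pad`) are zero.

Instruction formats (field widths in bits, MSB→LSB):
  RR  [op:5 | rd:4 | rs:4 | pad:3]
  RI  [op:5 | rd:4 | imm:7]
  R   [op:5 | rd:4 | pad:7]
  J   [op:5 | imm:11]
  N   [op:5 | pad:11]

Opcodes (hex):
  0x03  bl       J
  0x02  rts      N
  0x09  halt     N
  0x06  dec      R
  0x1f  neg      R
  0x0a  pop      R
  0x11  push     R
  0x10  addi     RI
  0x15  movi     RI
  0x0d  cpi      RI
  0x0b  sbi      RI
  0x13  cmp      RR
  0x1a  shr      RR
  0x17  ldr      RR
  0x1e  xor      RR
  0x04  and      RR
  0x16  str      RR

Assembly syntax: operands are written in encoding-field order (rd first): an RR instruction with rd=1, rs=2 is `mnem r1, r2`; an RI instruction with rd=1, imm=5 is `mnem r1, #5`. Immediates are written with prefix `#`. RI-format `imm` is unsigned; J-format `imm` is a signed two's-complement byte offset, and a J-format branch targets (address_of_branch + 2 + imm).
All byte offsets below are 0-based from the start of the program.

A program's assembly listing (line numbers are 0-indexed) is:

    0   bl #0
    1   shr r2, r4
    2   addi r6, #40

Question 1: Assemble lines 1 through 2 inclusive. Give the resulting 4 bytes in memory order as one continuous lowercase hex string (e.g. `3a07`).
line 1 (shr): pack op=0x1a:5|rd=2:4|rs=4:4|pad=0:3 = 0xd120; little→ 20 d1
line 2 (addi): pack op=0x10:5|rd=6:4|imm=40:7 = 0x8328; little→ 28 83

20d12883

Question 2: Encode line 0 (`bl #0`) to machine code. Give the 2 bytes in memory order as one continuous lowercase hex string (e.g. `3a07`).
0018

line 0 (bl): pack op=0x3:5|imm=0:11 = 0x1800; little→ 00 18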